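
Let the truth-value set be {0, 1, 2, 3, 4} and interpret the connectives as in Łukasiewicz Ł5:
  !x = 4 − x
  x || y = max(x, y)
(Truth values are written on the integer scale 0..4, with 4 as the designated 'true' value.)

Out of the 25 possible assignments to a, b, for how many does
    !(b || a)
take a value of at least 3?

value 4: 1 assignment (counts)
value 3: 3 assignments (counts)
value 2: 5 assignments
value 1: 7 assignments
value 0: 9 assignments
So 4 of the 25 assignments meet the threshold.

4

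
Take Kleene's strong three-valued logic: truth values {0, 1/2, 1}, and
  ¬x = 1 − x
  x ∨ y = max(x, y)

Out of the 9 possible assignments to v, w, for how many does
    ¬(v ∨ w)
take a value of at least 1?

1

v = 0, w = 0 ↦ 1  ≥
v = 0, w = 1/2 ↦ 1/2  <
v = 0, w = 1 ↦ 0  <
v = 1/2, w = 0 ↦ 1/2  <
v = 1/2, w = 1/2 ↦ 1/2  <
v = 1/2, w = 1 ↦ 0  <
v = 1, w = 0 ↦ 0  <
v = 1, w = 1/2 ↦ 0  <
v = 1, w = 1 ↦ 0  <
So 1 of the 9 assignments meets the threshold.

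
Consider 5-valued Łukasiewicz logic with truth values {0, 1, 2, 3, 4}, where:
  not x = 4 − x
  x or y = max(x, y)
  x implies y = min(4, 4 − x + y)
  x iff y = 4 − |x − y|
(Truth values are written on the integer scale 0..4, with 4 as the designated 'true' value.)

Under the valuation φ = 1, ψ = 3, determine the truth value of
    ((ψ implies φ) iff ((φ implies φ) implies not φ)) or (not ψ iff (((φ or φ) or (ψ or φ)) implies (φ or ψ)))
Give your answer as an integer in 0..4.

3

ψ implies φ = 3 implies 1 = 2
φ implies φ = 1 implies 1 = 4
not φ = not 1 = 3
(φ implies φ) implies not φ = 4 implies 3 = 3
(ψ implies φ) iff ((φ implies φ) implies not φ) = 2 iff 3 = 3
not ψ = not 3 = 1
φ or φ = 1 or 1 = 1
ψ or φ = 3 or 1 = 3
(φ or φ) or (ψ or φ) = 1 or 3 = 3
φ or ψ = 1 or 3 = 3
((φ or φ) or (ψ or φ)) implies (φ or ψ) = 3 implies 3 = 4
not ψ iff (((φ or φ) or (ψ or φ)) implies (φ or ψ)) = 1 iff 4 = 1
((ψ implies φ) iff ((φ implies φ) implies not φ)) or (not ψ iff (((φ or φ) or (ψ or φ)) implies (φ or ψ))) = 3 or 1 = 3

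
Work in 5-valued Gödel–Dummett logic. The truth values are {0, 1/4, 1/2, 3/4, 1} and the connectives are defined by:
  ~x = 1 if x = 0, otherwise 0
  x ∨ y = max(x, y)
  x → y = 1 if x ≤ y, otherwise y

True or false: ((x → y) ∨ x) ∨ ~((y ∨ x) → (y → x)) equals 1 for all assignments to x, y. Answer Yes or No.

Counterexample: take x = 1/4, y = 0.
x → y = 1/4 → 0 = 0
(x → y) ∨ x = 0 ∨ 1/4 = 1/4
y ∨ x = 0 ∨ 1/4 = 1/4
y → x = 0 → 1/4 = 1
(y ∨ x) → (y → x) = 1/4 → 1 = 1
~((y ∨ x) → (y → x)) = ~1 = 0
((x → y) ∨ x) ∨ ~((y ∨ x) → (y → x)) = 1/4 ∨ 0 = 1/4
This gives 1/4 ≠ 1.

No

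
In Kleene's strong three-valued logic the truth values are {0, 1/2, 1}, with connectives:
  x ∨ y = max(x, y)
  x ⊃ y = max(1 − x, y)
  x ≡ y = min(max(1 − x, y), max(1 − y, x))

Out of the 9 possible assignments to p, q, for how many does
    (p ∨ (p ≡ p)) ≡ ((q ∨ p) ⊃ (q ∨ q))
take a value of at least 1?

3

p = 0, q = 0 ↦ 1  ≥
p = 0, q = 1/2 ↦ 1/2  <
p = 0, q = 1 ↦ 1  ≥
p = 1/2, q = 0 ↦ 1/2  <
p = 1/2, q = 1/2 ↦ 1/2  <
p = 1/2, q = 1 ↦ 1/2  <
p = 1, q = 0 ↦ 0  <
p = 1, q = 1/2 ↦ 1/2  <
p = 1, q = 1 ↦ 1  ≥
So 3 of the 9 assignments meet the threshold.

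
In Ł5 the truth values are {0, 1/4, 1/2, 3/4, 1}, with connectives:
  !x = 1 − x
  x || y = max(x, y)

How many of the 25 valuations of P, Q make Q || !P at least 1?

value 1: 9 assignments (counts)
value 3/4: 7 assignments
value 1/2: 5 assignments
value 1/4: 3 assignments
value 0: 1 assignment
So 9 of the 25 assignments meet the threshold.

9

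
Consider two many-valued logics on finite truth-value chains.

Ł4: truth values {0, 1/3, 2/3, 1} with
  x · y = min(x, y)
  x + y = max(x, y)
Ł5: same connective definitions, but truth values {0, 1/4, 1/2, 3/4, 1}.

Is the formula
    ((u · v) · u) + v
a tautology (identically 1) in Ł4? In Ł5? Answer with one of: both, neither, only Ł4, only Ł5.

In Ł4: at u = 0, v = 0 the value is 0 — not a tautology.
In Ł5: at u = 0, v = 0 the value is 0 — not a tautology.

neither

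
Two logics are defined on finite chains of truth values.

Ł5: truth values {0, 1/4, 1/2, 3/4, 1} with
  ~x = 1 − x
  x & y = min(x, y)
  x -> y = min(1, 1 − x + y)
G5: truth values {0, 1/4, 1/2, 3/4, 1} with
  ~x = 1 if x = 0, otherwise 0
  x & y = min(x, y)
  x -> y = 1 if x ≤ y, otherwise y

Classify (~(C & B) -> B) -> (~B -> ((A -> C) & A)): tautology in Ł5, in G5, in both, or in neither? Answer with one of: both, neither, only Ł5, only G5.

In Ł5: at A = 0, B = 1/4, C = 1/4 the value is 3/4 — not a tautology.
In G5: every assignment gives 1 — tautology.

only G5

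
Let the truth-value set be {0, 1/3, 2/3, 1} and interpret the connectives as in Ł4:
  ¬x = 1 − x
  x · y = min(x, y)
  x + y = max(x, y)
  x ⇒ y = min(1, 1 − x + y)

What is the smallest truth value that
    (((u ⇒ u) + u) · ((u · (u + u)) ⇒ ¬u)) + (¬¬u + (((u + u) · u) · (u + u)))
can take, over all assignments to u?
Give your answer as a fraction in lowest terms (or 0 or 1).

2/3

Take u = 2/3:
u ⇒ u = 2/3 ⇒ 2/3 = 1
(u ⇒ u) + u = 1 + 2/3 = 1
u + u = 2/3 + 2/3 = 2/3
u · (u + u) = 2/3 · 2/3 = 2/3
¬u = ¬2/3 = 1/3
(u · (u + u)) ⇒ ¬u = 2/3 ⇒ 1/3 = 2/3
((u ⇒ u) + u) · ((u · (u + u)) ⇒ ¬u) = 1 · 2/3 = 2/3
¬u = ¬2/3 = 1/3
¬¬u = ¬1/3 = 2/3
u + u = 2/3 + 2/3 = 2/3
(u + u) · u = 2/3 · 2/3 = 2/3
u + u = 2/3 + 2/3 = 2/3
((u + u) · u) · (u + u) = 2/3 · 2/3 = 2/3
¬¬u + (((u + u) · u) · (u + u)) = 2/3 + 2/3 = 2/3
(((u ⇒ u) + u) · ((u · (u + u)) ⇒ ¬u)) + (¬¬u + (((u + u) · u) · (u + u))) = 2/3 + 2/3 = 2/3
No assignment yields a value below 2/3, so this is the minimum.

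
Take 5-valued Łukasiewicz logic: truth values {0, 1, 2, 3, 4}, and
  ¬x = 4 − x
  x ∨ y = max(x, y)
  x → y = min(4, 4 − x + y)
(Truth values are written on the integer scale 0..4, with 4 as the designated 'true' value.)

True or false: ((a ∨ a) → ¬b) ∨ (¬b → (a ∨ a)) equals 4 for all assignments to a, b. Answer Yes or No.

Yes

At a = 2, b = 4, for instance:
a ∨ a = 2 ∨ 2 = 2
¬b = ¬4 = 0
(a ∨ a) → ¬b = 2 → 0 = 2
¬b → (a ∨ a) = 0 → 2 = 4
((a ∨ a) → ¬b) ∨ (¬b → (a ∨ a)) = 2 ∨ 4 = 4
and checking the remaining 24 assignments likewise gives ≥ 4 in every case.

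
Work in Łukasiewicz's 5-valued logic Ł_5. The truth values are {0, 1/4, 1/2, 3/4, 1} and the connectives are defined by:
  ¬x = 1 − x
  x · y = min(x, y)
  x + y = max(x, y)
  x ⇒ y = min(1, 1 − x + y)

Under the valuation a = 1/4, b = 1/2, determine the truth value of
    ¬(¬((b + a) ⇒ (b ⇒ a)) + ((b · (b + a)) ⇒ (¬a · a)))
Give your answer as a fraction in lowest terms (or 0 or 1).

b + a = 1/2 + 1/4 = 1/2
b ⇒ a = 1/2 ⇒ 1/4 = 3/4
(b + a) ⇒ (b ⇒ a) = 1/2 ⇒ 3/4 = 1
¬((b + a) ⇒ (b ⇒ a)) = ¬1 = 0
b + a = 1/2 + 1/4 = 1/2
b · (b + a) = 1/2 · 1/2 = 1/2
¬a = ¬1/4 = 3/4
¬a · a = 3/4 · 1/4 = 1/4
(b · (b + a)) ⇒ (¬a · a) = 1/2 ⇒ 1/4 = 3/4
¬((b + a) ⇒ (b ⇒ a)) + ((b · (b + a)) ⇒ (¬a · a)) = 0 + 3/4 = 3/4
¬(¬((b + a) ⇒ (b ⇒ a)) + ((b · (b + a)) ⇒ (¬a · a))) = ¬3/4 = 1/4

1/4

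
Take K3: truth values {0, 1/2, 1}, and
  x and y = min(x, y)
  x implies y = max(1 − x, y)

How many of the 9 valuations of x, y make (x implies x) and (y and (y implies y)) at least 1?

x = 0, y = 0 ↦ 0  <
x = 0, y = 1/2 ↦ 1/2  <
x = 0, y = 1 ↦ 1  ≥
x = 1/2, y = 0 ↦ 0  <
x = 1/2, y = 1/2 ↦ 1/2  <
x = 1/2, y = 1 ↦ 1/2  <
x = 1, y = 0 ↦ 0  <
x = 1, y = 1/2 ↦ 1/2  <
x = 1, y = 1 ↦ 1  ≥
So 2 of the 9 assignments meet the threshold.

2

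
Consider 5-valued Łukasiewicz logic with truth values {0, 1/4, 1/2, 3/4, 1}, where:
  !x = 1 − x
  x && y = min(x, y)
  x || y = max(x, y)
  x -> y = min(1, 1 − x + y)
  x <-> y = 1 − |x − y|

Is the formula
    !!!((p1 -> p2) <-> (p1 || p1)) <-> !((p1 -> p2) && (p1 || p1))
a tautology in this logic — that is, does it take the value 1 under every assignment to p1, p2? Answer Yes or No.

No

Counterexample: take p1 = 1/4, p2 = 0.
p1 -> p2 = 1/4 -> 0 = 3/4
p1 || p1 = 1/4 || 1/4 = 1/4
(p1 -> p2) <-> (p1 || p1) = 3/4 <-> 1/4 = 1/2
!((p1 -> p2) <-> (p1 || p1)) = !1/2 = 1/2
!!((p1 -> p2) <-> (p1 || p1)) = !1/2 = 1/2
!!!((p1 -> p2) <-> (p1 || p1)) = !1/2 = 1/2
p1 -> p2 = 1/4 -> 0 = 3/4
p1 || p1 = 1/4 || 1/4 = 1/4
(p1 -> p2) && (p1 || p1) = 3/4 && 1/4 = 1/4
!((p1 -> p2) && (p1 || p1)) = !1/4 = 3/4
!!!((p1 -> p2) <-> (p1 || p1)) <-> !((p1 -> p2) && (p1 || p1)) = 1/2 <-> 3/4 = 3/4
This gives 3/4 ≠ 1.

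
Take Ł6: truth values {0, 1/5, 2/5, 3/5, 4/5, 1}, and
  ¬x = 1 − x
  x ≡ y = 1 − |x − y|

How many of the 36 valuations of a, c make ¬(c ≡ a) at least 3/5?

value 1: 2 assignments (counts)
value 4/5: 4 assignments (counts)
value 3/5: 6 assignments (counts)
value 2/5: 8 assignments
value 1/5: 10 assignments
value 0: 6 assignments
So 12 of the 36 assignments meet the threshold.

12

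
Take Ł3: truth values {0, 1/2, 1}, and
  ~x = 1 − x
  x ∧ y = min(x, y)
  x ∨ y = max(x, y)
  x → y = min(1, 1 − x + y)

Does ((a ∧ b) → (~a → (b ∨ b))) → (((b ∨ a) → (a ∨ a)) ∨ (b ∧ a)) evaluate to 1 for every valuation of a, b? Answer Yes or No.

Counterexample: take a = 0, b = 1/2.
a ∧ b = 0 ∧ 1/2 = 0
~a = ~0 = 1
b ∨ b = 1/2 ∨ 1/2 = 1/2
~a → (b ∨ b) = 1 → 1/2 = 1/2
(a ∧ b) → (~a → (b ∨ b)) = 0 → 1/2 = 1
b ∨ a = 1/2 ∨ 0 = 1/2
a ∨ a = 0 ∨ 0 = 0
(b ∨ a) → (a ∨ a) = 1/2 → 0 = 1/2
b ∧ a = 1/2 ∧ 0 = 0
((b ∨ a) → (a ∨ a)) ∨ (b ∧ a) = 1/2 ∨ 0 = 1/2
((a ∧ b) → (~a → (b ∨ b))) → (((b ∨ a) → (a ∨ a)) ∨ (b ∧ a)) = 1 → 1/2 = 1/2
This gives 1/2 ≠ 1.

No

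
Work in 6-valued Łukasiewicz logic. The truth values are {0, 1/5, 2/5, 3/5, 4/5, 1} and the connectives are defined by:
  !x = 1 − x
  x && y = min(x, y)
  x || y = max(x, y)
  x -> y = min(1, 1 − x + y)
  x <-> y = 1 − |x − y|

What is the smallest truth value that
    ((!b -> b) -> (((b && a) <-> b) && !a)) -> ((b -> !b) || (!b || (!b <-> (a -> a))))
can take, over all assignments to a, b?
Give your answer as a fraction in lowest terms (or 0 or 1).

3/5

Take a = 2/5, b = 1:
!b = !1 = 0
!b -> b = 0 -> 1 = 1
b && a = 1 && 2/5 = 2/5
(b && a) <-> b = 2/5 <-> 1 = 2/5
!a = !2/5 = 3/5
((b && a) <-> b) && !a = 2/5 && 3/5 = 2/5
(!b -> b) -> (((b && a) <-> b) && !a) = 1 -> 2/5 = 2/5
!b = !1 = 0
b -> !b = 1 -> 0 = 0
!b = !1 = 0
!b = !1 = 0
a -> a = 2/5 -> 2/5 = 1
!b <-> (a -> a) = 0 <-> 1 = 0
!b || (!b <-> (a -> a)) = 0 || 0 = 0
(b -> !b) || (!b || (!b <-> (a -> a))) = 0 || 0 = 0
((!b -> b) -> (((b && a) <-> b) && !a)) -> ((b -> !b) || (!b || (!b <-> (a -> a)))) = 2/5 -> 0 = 3/5
No assignment yields a value below 3/5, so this is the minimum.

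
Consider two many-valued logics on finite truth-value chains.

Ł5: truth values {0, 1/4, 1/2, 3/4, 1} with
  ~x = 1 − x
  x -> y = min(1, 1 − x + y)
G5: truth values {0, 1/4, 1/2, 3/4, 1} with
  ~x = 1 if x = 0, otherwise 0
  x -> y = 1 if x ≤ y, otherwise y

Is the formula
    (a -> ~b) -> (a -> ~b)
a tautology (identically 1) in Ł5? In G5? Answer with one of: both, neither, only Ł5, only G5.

both

In Ł5: every assignment gives 1 — tautology.
In G5: every assignment gives 1 — tautology.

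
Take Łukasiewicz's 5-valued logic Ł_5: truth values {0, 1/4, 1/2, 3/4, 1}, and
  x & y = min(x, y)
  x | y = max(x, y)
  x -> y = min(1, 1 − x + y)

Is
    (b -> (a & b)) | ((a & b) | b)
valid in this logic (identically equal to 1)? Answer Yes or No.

No

Counterexample: take a = 0, b = 1/4.
a & b = 0 & 1/4 = 0
b -> (a & b) = 1/4 -> 0 = 3/4
a & b = 0 & 1/4 = 0
(a & b) | b = 0 | 1/4 = 1/4
(b -> (a & b)) | ((a & b) | b) = 3/4 | 1/4 = 3/4
This gives 3/4 ≠ 1.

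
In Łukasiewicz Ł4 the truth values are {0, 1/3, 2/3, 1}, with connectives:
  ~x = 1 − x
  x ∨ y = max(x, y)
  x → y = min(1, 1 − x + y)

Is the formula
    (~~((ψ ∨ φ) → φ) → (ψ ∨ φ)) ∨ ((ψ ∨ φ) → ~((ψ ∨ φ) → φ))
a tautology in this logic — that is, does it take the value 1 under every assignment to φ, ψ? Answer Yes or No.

Counterexample: take φ = 1/3, ψ = 0.
ψ ∨ φ = 0 ∨ 1/3 = 1/3
(ψ ∨ φ) → φ = 1/3 → 1/3 = 1
~((ψ ∨ φ) → φ) = ~1 = 0
~~((ψ ∨ φ) → φ) = ~0 = 1
ψ ∨ φ = 0 ∨ 1/3 = 1/3
~~((ψ ∨ φ) → φ) → (ψ ∨ φ) = 1 → 1/3 = 1/3
ψ ∨ φ = 0 ∨ 1/3 = 1/3
ψ ∨ φ = 0 ∨ 1/3 = 1/3
(ψ ∨ φ) → φ = 1/3 → 1/3 = 1
~((ψ ∨ φ) → φ) = ~1 = 0
(ψ ∨ φ) → ~((ψ ∨ φ) → φ) = 1/3 → 0 = 2/3
(~~((ψ ∨ φ) → φ) → (ψ ∨ φ)) ∨ ((ψ ∨ φ) → ~((ψ ∨ φ) → φ)) = 1/3 ∨ 2/3 = 2/3
This gives 2/3 ≠ 1.

No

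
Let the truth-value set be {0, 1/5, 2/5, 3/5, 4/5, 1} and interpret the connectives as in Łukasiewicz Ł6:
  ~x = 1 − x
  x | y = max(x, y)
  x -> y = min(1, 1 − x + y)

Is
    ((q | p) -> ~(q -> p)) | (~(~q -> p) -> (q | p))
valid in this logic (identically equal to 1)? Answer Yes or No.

No

Counterexample: take p = 1/5, q = 0.
q | p = 0 | 1/5 = 1/5
q -> p = 0 -> 1/5 = 1
~(q -> p) = ~1 = 0
(q | p) -> ~(q -> p) = 1/5 -> 0 = 4/5
~q = ~0 = 1
~q -> p = 1 -> 1/5 = 1/5
~(~q -> p) = ~1/5 = 4/5
q | p = 0 | 1/5 = 1/5
~(~q -> p) -> (q | p) = 4/5 -> 1/5 = 2/5
((q | p) -> ~(q -> p)) | (~(~q -> p) -> (q | p)) = 4/5 | 2/5 = 4/5
This gives 4/5 ≠ 1.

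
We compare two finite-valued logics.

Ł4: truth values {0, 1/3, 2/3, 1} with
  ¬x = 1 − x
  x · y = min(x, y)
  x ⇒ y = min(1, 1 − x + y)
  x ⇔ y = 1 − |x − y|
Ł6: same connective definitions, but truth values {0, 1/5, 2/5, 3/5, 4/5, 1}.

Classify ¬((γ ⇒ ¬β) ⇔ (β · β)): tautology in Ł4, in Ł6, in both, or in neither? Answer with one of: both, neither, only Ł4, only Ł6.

neither

In Ł4: at β = 1/3, γ = 0 the value is 2/3 — not a tautology.
In Ł6: at β = 1/5, γ = 0 the value is 4/5 — not a tautology.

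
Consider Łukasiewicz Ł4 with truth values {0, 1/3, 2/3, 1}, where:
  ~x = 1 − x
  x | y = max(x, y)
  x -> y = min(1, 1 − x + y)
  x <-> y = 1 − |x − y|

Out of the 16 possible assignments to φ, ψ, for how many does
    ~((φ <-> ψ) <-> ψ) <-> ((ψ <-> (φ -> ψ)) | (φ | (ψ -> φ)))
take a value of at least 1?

2

φ = 0, ψ = 0 ↦ 1  ≥
φ = 0, ψ = 1/3 ↦ 2/3  <
φ = 0, ψ = 2/3 ↦ 2/3  <
φ = 0, ψ = 1 ↦ 1  ≥
φ = 1/3, ψ = 0 ↦ 2/3  <
φ = 1/3, ψ = 1/3 ↦ 2/3  <
φ = 1/3, ψ = 2/3 ↦ 1/3  <
φ = 1/3, ψ = 1 ↦ 2/3  <
φ = 2/3, ψ = 0 ↦ 1/3  <
φ = 2/3, ψ = 1/3 ↦ 1/3  <
φ = 2/3, ψ = 2/3 ↦ 1/3  <
φ = 2/3, ψ = 1 ↦ 1/3  <
φ = 1, ψ = 0 ↦ 0  <
φ = 1, ψ = 1/3 ↦ 0  <
φ = 1, ψ = 2/3 ↦ 0  <
φ = 1, ψ = 1 ↦ 0  <
So 2 of the 16 assignments meet the threshold.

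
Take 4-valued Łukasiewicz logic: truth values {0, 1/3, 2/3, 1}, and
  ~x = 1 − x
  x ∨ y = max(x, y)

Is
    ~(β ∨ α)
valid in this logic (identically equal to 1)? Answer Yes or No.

Counterexample: take α = 0, β = 1/3.
β ∨ α = 1/3 ∨ 0 = 1/3
~(β ∨ α) = ~1/3 = 2/3
This gives 2/3 ≠ 1.

No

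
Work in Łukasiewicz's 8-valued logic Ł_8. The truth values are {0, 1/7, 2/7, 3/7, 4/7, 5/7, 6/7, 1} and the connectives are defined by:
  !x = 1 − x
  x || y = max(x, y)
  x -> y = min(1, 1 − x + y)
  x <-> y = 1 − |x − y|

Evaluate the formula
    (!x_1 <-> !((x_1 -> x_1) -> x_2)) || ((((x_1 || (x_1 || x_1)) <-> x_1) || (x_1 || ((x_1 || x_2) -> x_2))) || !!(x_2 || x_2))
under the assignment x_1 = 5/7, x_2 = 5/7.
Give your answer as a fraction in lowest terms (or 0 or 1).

!x_1 = !5/7 = 2/7
x_1 -> x_1 = 5/7 -> 5/7 = 1
(x_1 -> x_1) -> x_2 = 1 -> 5/7 = 5/7
!((x_1 -> x_1) -> x_2) = !5/7 = 2/7
!x_1 <-> !((x_1 -> x_1) -> x_2) = 2/7 <-> 2/7 = 1
x_1 || x_1 = 5/7 || 5/7 = 5/7
x_1 || (x_1 || x_1) = 5/7 || 5/7 = 5/7
(x_1 || (x_1 || x_1)) <-> x_1 = 5/7 <-> 5/7 = 1
x_1 || x_2 = 5/7 || 5/7 = 5/7
(x_1 || x_2) -> x_2 = 5/7 -> 5/7 = 1
x_1 || ((x_1 || x_2) -> x_2) = 5/7 || 1 = 1
((x_1 || (x_1 || x_1)) <-> x_1) || (x_1 || ((x_1 || x_2) -> x_2)) = 1 || 1 = 1
x_2 || x_2 = 5/7 || 5/7 = 5/7
!(x_2 || x_2) = !5/7 = 2/7
!!(x_2 || x_2) = !2/7 = 5/7
(((x_1 || (x_1 || x_1)) <-> x_1) || (x_1 || ((x_1 || x_2) -> x_2))) || !!(x_2 || x_2) = 1 || 5/7 = 1
(!x_1 <-> !((x_1 -> x_1) -> x_2)) || ((((x_1 || (x_1 || x_1)) <-> x_1) || (x_1 || ((x_1 || x_2) -> x_2))) || !!(x_2 || x_2)) = 1 || 1 = 1

1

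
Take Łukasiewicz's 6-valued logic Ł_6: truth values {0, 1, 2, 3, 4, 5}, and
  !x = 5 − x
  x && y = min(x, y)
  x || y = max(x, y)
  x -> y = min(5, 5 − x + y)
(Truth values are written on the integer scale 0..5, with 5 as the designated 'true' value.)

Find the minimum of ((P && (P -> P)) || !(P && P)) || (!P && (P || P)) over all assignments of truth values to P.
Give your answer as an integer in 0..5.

3

Take P = 2:
P -> P = 2 -> 2 = 5
P && (P -> P) = 2 && 5 = 2
P && P = 2 && 2 = 2
!(P && P) = !2 = 3
(P && (P -> P)) || !(P && P) = 2 || 3 = 3
!P = !2 = 3
P || P = 2 || 2 = 2
!P && (P || P) = 3 && 2 = 2
((P && (P -> P)) || !(P && P)) || (!P && (P || P)) = 3 || 2 = 3
No assignment yields a value below 3, so this is the minimum.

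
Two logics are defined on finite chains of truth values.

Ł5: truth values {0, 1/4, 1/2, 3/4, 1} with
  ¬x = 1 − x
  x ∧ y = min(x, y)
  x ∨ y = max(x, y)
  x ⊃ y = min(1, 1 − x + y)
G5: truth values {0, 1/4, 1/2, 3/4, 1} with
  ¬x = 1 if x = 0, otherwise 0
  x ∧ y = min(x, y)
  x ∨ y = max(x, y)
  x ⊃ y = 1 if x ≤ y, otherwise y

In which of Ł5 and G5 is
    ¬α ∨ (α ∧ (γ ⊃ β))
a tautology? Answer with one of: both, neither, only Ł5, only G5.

neither

In Ł5: at α = 1/4, β = 0, γ = 0 the value is 3/4 — not a tautology.
In G5: at α = 1/4, β = 0, γ = 0 the value is 1/4 — not a tautology.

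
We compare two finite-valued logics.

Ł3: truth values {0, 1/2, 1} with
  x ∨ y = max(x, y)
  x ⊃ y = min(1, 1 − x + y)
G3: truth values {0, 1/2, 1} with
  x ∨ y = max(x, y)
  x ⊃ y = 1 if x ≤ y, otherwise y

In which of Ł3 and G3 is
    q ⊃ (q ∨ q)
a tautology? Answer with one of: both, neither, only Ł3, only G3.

In Ł3: every assignment gives 1 — tautology.
In G3: every assignment gives 1 — tautology.

both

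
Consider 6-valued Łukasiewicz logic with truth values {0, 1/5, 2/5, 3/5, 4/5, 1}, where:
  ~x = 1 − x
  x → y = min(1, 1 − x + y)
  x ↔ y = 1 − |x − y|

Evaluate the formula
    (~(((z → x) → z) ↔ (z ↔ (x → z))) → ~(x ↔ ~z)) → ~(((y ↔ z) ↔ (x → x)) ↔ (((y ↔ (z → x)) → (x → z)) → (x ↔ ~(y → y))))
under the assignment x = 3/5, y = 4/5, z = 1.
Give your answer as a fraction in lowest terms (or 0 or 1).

2/5

z → x = 1 → 3/5 = 3/5
(z → x) → z = 3/5 → 1 = 1
x → z = 3/5 → 1 = 1
z ↔ (x → z) = 1 ↔ 1 = 1
((z → x) → z) ↔ (z ↔ (x → z)) = 1 ↔ 1 = 1
~(((z → x) → z) ↔ (z ↔ (x → z))) = ~1 = 0
~z = ~1 = 0
x ↔ ~z = 3/5 ↔ 0 = 2/5
~(x ↔ ~z) = ~2/5 = 3/5
~(((z → x) → z) ↔ (z ↔ (x → z))) → ~(x ↔ ~z) = 0 → 3/5 = 1
y ↔ z = 4/5 ↔ 1 = 4/5
x → x = 3/5 → 3/5 = 1
(y ↔ z) ↔ (x → x) = 4/5 ↔ 1 = 4/5
z → x = 1 → 3/5 = 3/5
y ↔ (z → x) = 4/5 ↔ 3/5 = 4/5
x → z = 3/5 → 1 = 1
(y ↔ (z → x)) → (x → z) = 4/5 → 1 = 1
y → y = 4/5 → 4/5 = 1
~(y → y) = ~1 = 0
x ↔ ~(y → y) = 3/5 ↔ 0 = 2/5
((y ↔ (z → x)) → (x → z)) → (x ↔ ~(y → y)) = 1 → 2/5 = 2/5
((y ↔ z) ↔ (x → x)) ↔ (((y ↔ (z → x)) → (x → z)) → (x ↔ ~(y → y))) = 4/5 ↔ 2/5 = 3/5
~(((y ↔ z) ↔ (x → x)) ↔ (((y ↔ (z → x)) → (x → z)) → (x ↔ ~(y → y)))) = ~3/5 = 2/5
(~(((z → x) → z) ↔ (z ↔ (x → z))) → ~(x ↔ ~z)) → ~(((y ↔ z) ↔ (x → x)) ↔ (((y ↔ (z → x)) → (x → z)) → (x ↔ ~(y → y)))) = 1 → 2/5 = 2/5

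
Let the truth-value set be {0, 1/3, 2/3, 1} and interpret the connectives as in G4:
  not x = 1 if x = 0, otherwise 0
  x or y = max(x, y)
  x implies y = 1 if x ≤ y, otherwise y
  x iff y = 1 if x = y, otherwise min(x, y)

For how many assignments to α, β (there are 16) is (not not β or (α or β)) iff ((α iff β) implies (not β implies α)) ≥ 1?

α = 0, β = 0 ↦ 1  ≥
α = 0, β = 1/3 ↦ 1  ≥
α = 0, β = 2/3 ↦ 1  ≥
α = 0, β = 1 ↦ 1  ≥
α = 1/3, β = 0 ↦ 1/3  <
α = 1/3, β = 1/3 ↦ 1  ≥
α = 1/3, β = 2/3 ↦ 1  ≥
α = 1/3, β = 1 ↦ 1  ≥
α = 2/3, β = 0 ↦ 2/3  <
α = 2/3, β = 1/3 ↦ 1  ≥
α = 2/3, β = 2/3 ↦ 1  ≥
α = 2/3, β = 1 ↦ 1  ≥
α = 1, β = 0 ↦ 1  ≥
α = 1, β = 1/3 ↦ 1  ≥
α = 1, β = 2/3 ↦ 1  ≥
α = 1, β = 1 ↦ 1  ≥
So 14 of the 16 assignments meet the threshold.

14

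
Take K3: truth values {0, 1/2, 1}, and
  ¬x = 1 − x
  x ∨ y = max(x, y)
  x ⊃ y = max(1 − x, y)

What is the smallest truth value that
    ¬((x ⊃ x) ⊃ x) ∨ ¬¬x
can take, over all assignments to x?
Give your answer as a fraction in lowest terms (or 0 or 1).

1/2

Take x = 1/2:
x ⊃ x = 1/2 ⊃ 1/2 = 1/2
(x ⊃ x) ⊃ x = 1/2 ⊃ 1/2 = 1/2
¬((x ⊃ x) ⊃ x) = ¬1/2 = 1/2
¬x = ¬1/2 = 1/2
¬¬x = ¬1/2 = 1/2
¬((x ⊃ x) ⊃ x) ∨ ¬¬x = 1/2 ∨ 1/2 = 1/2
No assignment yields a value below 1/2, so this is the minimum.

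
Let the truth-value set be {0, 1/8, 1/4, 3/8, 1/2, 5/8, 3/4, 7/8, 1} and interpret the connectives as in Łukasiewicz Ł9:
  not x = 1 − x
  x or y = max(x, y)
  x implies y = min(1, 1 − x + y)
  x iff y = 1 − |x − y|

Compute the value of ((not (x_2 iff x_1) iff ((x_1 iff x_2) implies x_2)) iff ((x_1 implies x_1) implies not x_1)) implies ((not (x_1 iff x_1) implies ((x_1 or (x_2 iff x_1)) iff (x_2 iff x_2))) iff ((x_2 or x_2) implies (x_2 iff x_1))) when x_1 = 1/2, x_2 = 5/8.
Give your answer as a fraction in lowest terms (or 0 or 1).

1

x_2 iff x_1 = 5/8 iff 1/2 = 7/8
not (x_2 iff x_1) = not 7/8 = 1/8
x_1 iff x_2 = 1/2 iff 5/8 = 7/8
(x_1 iff x_2) implies x_2 = 7/8 implies 5/8 = 3/4
not (x_2 iff x_1) iff ((x_1 iff x_2) implies x_2) = 1/8 iff 3/4 = 3/8
x_1 implies x_1 = 1/2 implies 1/2 = 1
not x_1 = not 1/2 = 1/2
(x_1 implies x_1) implies not x_1 = 1 implies 1/2 = 1/2
(not (x_2 iff x_1) iff ((x_1 iff x_2) implies x_2)) iff ((x_1 implies x_1) implies not x_1) = 3/8 iff 1/2 = 7/8
x_1 iff x_1 = 1/2 iff 1/2 = 1
not (x_1 iff x_1) = not 1 = 0
x_2 iff x_1 = 5/8 iff 1/2 = 7/8
x_1 or (x_2 iff x_1) = 1/2 or 7/8 = 7/8
x_2 iff x_2 = 5/8 iff 5/8 = 1
(x_1 or (x_2 iff x_1)) iff (x_2 iff x_2) = 7/8 iff 1 = 7/8
not (x_1 iff x_1) implies ((x_1 or (x_2 iff x_1)) iff (x_2 iff x_2)) = 0 implies 7/8 = 1
x_2 or x_2 = 5/8 or 5/8 = 5/8
x_2 iff x_1 = 5/8 iff 1/2 = 7/8
(x_2 or x_2) implies (x_2 iff x_1) = 5/8 implies 7/8 = 1
(not (x_1 iff x_1) implies ((x_1 or (x_2 iff x_1)) iff (x_2 iff x_2))) iff ((x_2 or x_2) implies (x_2 iff x_1)) = 1 iff 1 = 1
((not (x_2 iff x_1) iff ((x_1 iff x_2) implies x_2)) iff ((x_1 implies x_1) implies not x_1)) implies ((not (x_1 iff x_1) implies ((x_1 or (x_2 iff x_1)) iff (x_2 iff x_2))) iff ((x_2 or x_2) implies (x_2 iff x_1))) = 7/8 implies 1 = 1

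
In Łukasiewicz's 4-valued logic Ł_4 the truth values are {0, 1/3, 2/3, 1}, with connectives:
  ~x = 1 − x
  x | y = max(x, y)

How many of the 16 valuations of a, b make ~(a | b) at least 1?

1

a = 0, b = 0 ↦ 1  ≥
a = 0, b = 1/3 ↦ 2/3  <
a = 0, b = 2/3 ↦ 1/3  <
a = 0, b = 1 ↦ 0  <
a = 1/3, b = 0 ↦ 2/3  <
a = 1/3, b = 1/3 ↦ 2/3  <
a = 1/3, b = 2/3 ↦ 1/3  <
a = 1/3, b = 1 ↦ 0  <
a = 2/3, b = 0 ↦ 1/3  <
a = 2/3, b = 1/3 ↦ 1/3  <
a = 2/3, b = 2/3 ↦ 1/3  <
a = 2/3, b = 1 ↦ 0  <
a = 1, b = 0 ↦ 0  <
a = 1, b = 1/3 ↦ 0  <
a = 1, b = 2/3 ↦ 0  <
a = 1, b = 1 ↦ 0  <
So 1 of the 16 assignments meets the threshold.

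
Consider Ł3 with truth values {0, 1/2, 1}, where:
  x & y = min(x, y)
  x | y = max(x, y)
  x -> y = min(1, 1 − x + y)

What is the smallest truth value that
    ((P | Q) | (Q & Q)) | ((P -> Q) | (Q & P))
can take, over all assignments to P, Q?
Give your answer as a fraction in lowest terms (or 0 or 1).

1/2

Take P = 1/2, Q = 0:
P | Q = 1/2 | 0 = 1/2
Q & Q = 0 & 0 = 0
(P | Q) | (Q & Q) = 1/2 | 0 = 1/2
P -> Q = 1/2 -> 0 = 1/2
Q & P = 0 & 1/2 = 0
(P -> Q) | (Q & P) = 1/2 | 0 = 1/2
((P | Q) | (Q & Q)) | ((P -> Q) | (Q & P)) = 1/2 | 1/2 = 1/2
No assignment yields a value below 1/2, so this is the minimum.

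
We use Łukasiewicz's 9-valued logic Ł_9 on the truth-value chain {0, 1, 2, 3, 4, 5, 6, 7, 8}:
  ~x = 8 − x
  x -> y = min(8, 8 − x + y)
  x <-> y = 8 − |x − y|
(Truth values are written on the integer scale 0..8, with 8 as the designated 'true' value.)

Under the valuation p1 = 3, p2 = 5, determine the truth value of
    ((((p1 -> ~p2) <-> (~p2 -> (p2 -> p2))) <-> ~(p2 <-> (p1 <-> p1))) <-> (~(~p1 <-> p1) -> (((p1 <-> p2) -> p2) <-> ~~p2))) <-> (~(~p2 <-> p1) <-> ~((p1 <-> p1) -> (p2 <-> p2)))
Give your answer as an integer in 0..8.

3

~p2 = ~5 = 3
p1 -> ~p2 = 3 -> 3 = 8
~p2 = ~5 = 3
p2 -> p2 = 5 -> 5 = 8
~p2 -> (p2 -> p2) = 3 -> 8 = 8
(p1 -> ~p2) <-> (~p2 -> (p2 -> p2)) = 8 <-> 8 = 8
p1 <-> p1 = 3 <-> 3 = 8
p2 <-> (p1 <-> p1) = 5 <-> 8 = 5
~(p2 <-> (p1 <-> p1)) = ~5 = 3
((p1 -> ~p2) <-> (~p2 -> (p2 -> p2))) <-> ~(p2 <-> (p1 <-> p1)) = 8 <-> 3 = 3
~p1 = ~3 = 5
~p1 <-> p1 = 5 <-> 3 = 6
~(~p1 <-> p1) = ~6 = 2
p1 <-> p2 = 3 <-> 5 = 6
(p1 <-> p2) -> p2 = 6 -> 5 = 7
~p2 = ~5 = 3
~~p2 = ~3 = 5
((p1 <-> p2) -> p2) <-> ~~p2 = 7 <-> 5 = 6
~(~p1 <-> p1) -> (((p1 <-> p2) -> p2) <-> ~~p2) = 2 -> 6 = 8
(((p1 -> ~p2) <-> (~p2 -> (p2 -> p2))) <-> ~(p2 <-> (p1 <-> p1))) <-> (~(~p1 <-> p1) -> (((p1 <-> p2) -> p2) <-> ~~p2)) = 3 <-> 8 = 3
~p2 = ~5 = 3
~p2 <-> p1 = 3 <-> 3 = 8
~(~p2 <-> p1) = ~8 = 0
p1 <-> p1 = 3 <-> 3 = 8
p2 <-> p2 = 5 <-> 5 = 8
(p1 <-> p1) -> (p2 <-> p2) = 8 -> 8 = 8
~((p1 <-> p1) -> (p2 <-> p2)) = ~8 = 0
~(~p2 <-> p1) <-> ~((p1 <-> p1) -> (p2 <-> p2)) = 0 <-> 0 = 8
((((p1 -> ~p2) <-> (~p2 -> (p2 -> p2))) <-> ~(p2 <-> (p1 <-> p1))) <-> (~(~p1 <-> p1) -> (((p1 <-> p2) -> p2) <-> ~~p2))) <-> (~(~p2 <-> p1) <-> ~((p1 <-> p1) -> (p2 <-> p2))) = 3 <-> 8 = 3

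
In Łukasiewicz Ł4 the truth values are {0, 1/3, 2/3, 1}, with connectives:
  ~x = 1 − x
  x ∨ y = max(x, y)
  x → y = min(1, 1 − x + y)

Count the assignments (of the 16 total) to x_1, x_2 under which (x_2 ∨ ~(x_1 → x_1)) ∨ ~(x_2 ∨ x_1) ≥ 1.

5

x_1 = 0, x_2 = 0 ↦ 1  ≥
x_1 = 0, x_2 = 1/3 ↦ 2/3  <
x_1 = 0, x_2 = 2/3 ↦ 2/3  <
x_1 = 0, x_2 = 1 ↦ 1  ≥
x_1 = 1/3, x_2 = 0 ↦ 2/3  <
x_1 = 1/3, x_2 = 1/3 ↦ 2/3  <
x_1 = 1/3, x_2 = 2/3 ↦ 2/3  <
x_1 = 1/3, x_2 = 1 ↦ 1  ≥
x_1 = 2/3, x_2 = 0 ↦ 1/3  <
x_1 = 2/3, x_2 = 1/3 ↦ 1/3  <
x_1 = 2/3, x_2 = 2/3 ↦ 2/3  <
x_1 = 2/3, x_2 = 1 ↦ 1  ≥
x_1 = 1, x_2 = 0 ↦ 0  <
x_1 = 1, x_2 = 1/3 ↦ 1/3  <
x_1 = 1, x_2 = 2/3 ↦ 2/3  <
x_1 = 1, x_2 = 1 ↦ 1  ≥
So 5 of the 16 assignments meet the threshold.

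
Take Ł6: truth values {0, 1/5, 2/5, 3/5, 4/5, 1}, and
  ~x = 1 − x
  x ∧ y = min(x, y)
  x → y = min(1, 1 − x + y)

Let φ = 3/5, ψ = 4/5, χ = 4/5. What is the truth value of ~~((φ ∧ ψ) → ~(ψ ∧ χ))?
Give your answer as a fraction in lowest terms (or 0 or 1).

3/5

φ ∧ ψ = 3/5 ∧ 4/5 = 3/5
ψ ∧ χ = 4/5 ∧ 4/5 = 4/5
~(ψ ∧ χ) = ~4/5 = 1/5
(φ ∧ ψ) → ~(ψ ∧ χ) = 3/5 → 1/5 = 3/5
~((φ ∧ ψ) → ~(ψ ∧ χ)) = ~3/5 = 2/5
~~((φ ∧ ψ) → ~(ψ ∧ χ)) = ~2/5 = 3/5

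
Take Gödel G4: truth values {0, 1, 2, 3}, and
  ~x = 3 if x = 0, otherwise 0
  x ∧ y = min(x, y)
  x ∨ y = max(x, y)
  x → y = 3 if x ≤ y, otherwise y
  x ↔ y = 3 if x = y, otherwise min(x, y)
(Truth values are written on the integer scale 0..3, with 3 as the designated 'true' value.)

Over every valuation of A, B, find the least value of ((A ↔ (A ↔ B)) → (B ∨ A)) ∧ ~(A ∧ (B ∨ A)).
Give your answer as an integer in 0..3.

Take A = 1, B = 0:
A ↔ B = 1 ↔ 0 = 0
A ↔ (A ↔ B) = 1 ↔ 0 = 0
B ∨ A = 0 ∨ 1 = 1
(A ↔ (A ↔ B)) → (B ∨ A) = 0 → 1 = 3
B ∨ A = 0 ∨ 1 = 1
A ∧ (B ∨ A) = 1 ∧ 1 = 1
~(A ∧ (B ∨ A)) = ~1 = 0
((A ↔ (A ↔ B)) → (B ∨ A)) ∧ ~(A ∧ (B ∨ A)) = 3 ∧ 0 = 0
No assignment yields a value below 0, so this is the minimum.

0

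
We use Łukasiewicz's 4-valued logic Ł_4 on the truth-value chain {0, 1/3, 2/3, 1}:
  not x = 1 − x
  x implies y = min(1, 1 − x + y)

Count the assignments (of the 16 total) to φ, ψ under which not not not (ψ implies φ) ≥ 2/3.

3

φ = 0, ψ = 0 ↦ 0  <
φ = 0, ψ = 1/3 ↦ 1/3  <
φ = 0, ψ = 2/3 ↦ 2/3  ≥
φ = 0, ψ = 1 ↦ 1  ≥
φ = 1/3, ψ = 0 ↦ 0  <
φ = 1/3, ψ = 1/3 ↦ 0  <
φ = 1/3, ψ = 2/3 ↦ 1/3  <
φ = 1/3, ψ = 1 ↦ 2/3  ≥
φ = 2/3, ψ = 0 ↦ 0  <
φ = 2/3, ψ = 1/3 ↦ 0  <
φ = 2/3, ψ = 2/3 ↦ 0  <
φ = 2/3, ψ = 1 ↦ 1/3  <
φ = 1, ψ = 0 ↦ 0  <
φ = 1, ψ = 1/3 ↦ 0  <
φ = 1, ψ = 2/3 ↦ 0  <
φ = 1, ψ = 1 ↦ 0  <
So 3 of the 16 assignments meet the threshold.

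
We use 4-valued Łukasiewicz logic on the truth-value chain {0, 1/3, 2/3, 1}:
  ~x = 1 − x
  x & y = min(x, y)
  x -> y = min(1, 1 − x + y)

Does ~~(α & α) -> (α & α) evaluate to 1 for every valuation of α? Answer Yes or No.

α = 0 ↦ 1
α = 1/3 ↦ 1
α = 2/3 ↦ 1
α = 1 ↦ 1
Every assignment gives a value ≥ 1.

Yes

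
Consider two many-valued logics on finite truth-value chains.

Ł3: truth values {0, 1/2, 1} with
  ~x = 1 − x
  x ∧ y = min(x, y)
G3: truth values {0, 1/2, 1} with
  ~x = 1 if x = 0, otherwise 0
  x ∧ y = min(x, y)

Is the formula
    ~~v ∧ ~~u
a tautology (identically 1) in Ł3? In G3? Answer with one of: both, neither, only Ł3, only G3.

In Ł3: at u = 0, v = 0 the value is 0 — not a tautology.
In G3: at u = 0, v = 0 the value is 0 — not a tautology.

neither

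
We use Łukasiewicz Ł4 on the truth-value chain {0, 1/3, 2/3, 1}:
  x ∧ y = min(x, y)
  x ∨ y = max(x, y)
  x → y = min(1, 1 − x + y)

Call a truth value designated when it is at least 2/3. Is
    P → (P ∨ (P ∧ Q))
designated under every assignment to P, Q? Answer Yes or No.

P = 0, Q = 0 ↦ 1
P = 0, Q = 1/3 ↦ 1
P = 0, Q = 2/3 ↦ 1
P = 0, Q = 1 ↦ 1
P = 1/3, Q = 0 ↦ 1
P = 1/3, Q = 1/3 ↦ 1
P = 1/3, Q = 2/3 ↦ 1
P = 1/3, Q = 1 ↦ 1
P = 2/3, Q = 0 ↦ 1
P = 2/3, Q = 1/3 ↦ 1
P = 2/3, Q = 2/3 ↦ 1
P = 2/3, Q = 1 ↦ 1
P = 1, Q = 0 ↦ 1
P = 1, Q = 1/3 ↦ 1
P = 1, Q = 2/3 ↦ 1
P = 1, Q = 1 ↦ 1
Every assignment gives a value ≥ 2/3.

Yes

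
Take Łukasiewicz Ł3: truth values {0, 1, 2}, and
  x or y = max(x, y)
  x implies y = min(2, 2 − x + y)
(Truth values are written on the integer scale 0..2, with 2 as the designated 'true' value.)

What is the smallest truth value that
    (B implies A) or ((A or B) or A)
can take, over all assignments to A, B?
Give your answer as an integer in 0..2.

1

Take A = 0, B = 1:
B implies A = 1 implies 0 = 1
A or B = 0 or 1 = 1
(A or B) or A = 1 or 0 = 1
(B implies A) or ((A or B) or A) = 1 or 1 = 1
No assignment yields a value below 1, so this is the minimum.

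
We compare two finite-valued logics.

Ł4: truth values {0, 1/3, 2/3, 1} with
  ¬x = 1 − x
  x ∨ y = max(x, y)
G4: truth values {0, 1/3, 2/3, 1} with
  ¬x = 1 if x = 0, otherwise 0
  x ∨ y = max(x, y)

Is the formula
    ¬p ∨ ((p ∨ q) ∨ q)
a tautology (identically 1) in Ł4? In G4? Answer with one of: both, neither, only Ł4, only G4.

In Ł4: at p = 1/3, q = 0 the value is 2/3 — not a tautology.
In G4: at p = 1/3, q = 0 the value is 1/3 — not a tautology.

neither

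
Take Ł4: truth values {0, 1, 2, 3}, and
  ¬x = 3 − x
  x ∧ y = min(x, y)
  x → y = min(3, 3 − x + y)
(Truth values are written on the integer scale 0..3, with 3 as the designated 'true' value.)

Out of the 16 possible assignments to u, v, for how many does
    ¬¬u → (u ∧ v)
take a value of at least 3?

10

u = 0, v = 0 ↦ 3  ≥
u = 0, v = 1 ↦ 3  ≥
u = 0, v = 2 ↦ 3  ≥
u = 0, v = 3 ↦ 3  ≥
u = 1, v = 0 ↦ 2  <
u = 1, v = 1 ↦ 3  ≥
u = 1, v = 2 ↦ 3  ≥
u = 1, v = 3 ↦ 3  ≥
u = 2, v = 0 ↦ 1  <
u = 2, v = 1 ↦ 2  <
u = 2, v = 2 ↦ 3  ≥
u = 2, v = 3 ↦ 3  ≥
u = 3, v = 0 ↦ 0  <
u = 3, v = 1 ↦ 1  <
u = 3, v = 2 ↦ 2  <
u = 3, v = 3 ↦ 3  ≥
So 10 of the 16 assignments meet the threshold.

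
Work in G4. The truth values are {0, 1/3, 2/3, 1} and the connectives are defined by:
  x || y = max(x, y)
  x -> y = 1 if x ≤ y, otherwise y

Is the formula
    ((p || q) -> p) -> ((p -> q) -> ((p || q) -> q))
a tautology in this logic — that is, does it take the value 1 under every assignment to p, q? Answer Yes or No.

Yes

p = 0, q = 0 ↦ 1
p = 0, q = 1/3 ↦ 1
p = 0, q = 2/3 ↦ 1
p = 0, q = 1 ↦ 1
p = 1/3, q = 0 ↦ 1
p = 1/3, q = 1/3 ↦ 1
p = 1/3, q = 2/3 ↦ 1
p = 1/3, q = 1 ↦ 1
p = 2/3, q = 0 ↦ 1
p = 2/3, q = 1/3 ↦ 1
p = 2/3, q = 2/3 ↦ 1
p = 2/3, q = 1 ↦ 1
p = 1, q = 0 ↦ 1
p = 1, q = 1/3 ↦ 1
p = 1, q = 2/3 ↦ 1
p = 1, q = 1 ↦ 1
Every assignment gives a value ≥ 1.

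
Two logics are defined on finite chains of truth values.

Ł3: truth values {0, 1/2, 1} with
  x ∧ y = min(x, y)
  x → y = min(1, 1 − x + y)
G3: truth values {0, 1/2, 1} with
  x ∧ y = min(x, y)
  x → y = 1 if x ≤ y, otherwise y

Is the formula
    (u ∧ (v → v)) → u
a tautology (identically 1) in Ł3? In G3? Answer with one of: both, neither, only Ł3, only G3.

both

In Ł3: every assignment gives 1 — tautology.
In G3: every assignment gives 1 — tautology.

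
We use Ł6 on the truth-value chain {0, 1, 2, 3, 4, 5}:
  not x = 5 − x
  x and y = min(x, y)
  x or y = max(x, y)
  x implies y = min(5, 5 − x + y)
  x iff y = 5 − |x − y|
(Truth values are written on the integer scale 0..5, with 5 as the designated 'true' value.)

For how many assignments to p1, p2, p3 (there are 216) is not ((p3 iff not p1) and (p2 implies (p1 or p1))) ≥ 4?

49

value 5: 17 assignments (counts)
value 4: 32 assignments (counts)
value 3: 45 assignments
value 2: 52 assignments
value 1: 49 assignments
value 0: 21 assignments
So 49 of the 216 assignments meet the threshold.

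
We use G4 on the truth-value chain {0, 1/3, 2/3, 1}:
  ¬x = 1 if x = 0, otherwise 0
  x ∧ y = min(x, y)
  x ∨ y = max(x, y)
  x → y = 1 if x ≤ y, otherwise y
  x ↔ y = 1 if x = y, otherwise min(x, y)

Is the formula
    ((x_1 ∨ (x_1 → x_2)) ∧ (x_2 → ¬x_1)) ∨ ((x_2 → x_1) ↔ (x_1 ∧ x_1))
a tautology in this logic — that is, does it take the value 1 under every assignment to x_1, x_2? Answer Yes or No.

No

Counterexample: take x_1 = 1/3, x_2 = 0.
x_1 → x_2 = 1/3 → 0 = 0
x_1 ∨ (x_1 → x_2) = 1/3 ∨ 0 = 1/3
¬x_1 = ¬1/3 = 0
x_2 → ¬x_1 = 0 → 0 = 1
(x_1 ∨ (x_1 → x_2)) ∧ (x_2 → ¬x_1) = 1/3 ∧ 1 = 1/3
x_2 → x_1 = 0 → 1/3 = 1
x_1 ∧ x_1 = 1/3 ∧ 1/3 = 1/3
(x_2 → x_1) ↔ (x_1 ∧ x_1) = 1 ↔ 1/3 = 1/3
((x_1 ∨ (x_1 → x_2)) ∧ (x_2 → ¬x_1)) ∨ ((x_2 → x_1) ↔ (x_1 ∧ x_1)) = 1/3 ∨ 1/3 = 1/3
This gives 1/3 ≠ 1.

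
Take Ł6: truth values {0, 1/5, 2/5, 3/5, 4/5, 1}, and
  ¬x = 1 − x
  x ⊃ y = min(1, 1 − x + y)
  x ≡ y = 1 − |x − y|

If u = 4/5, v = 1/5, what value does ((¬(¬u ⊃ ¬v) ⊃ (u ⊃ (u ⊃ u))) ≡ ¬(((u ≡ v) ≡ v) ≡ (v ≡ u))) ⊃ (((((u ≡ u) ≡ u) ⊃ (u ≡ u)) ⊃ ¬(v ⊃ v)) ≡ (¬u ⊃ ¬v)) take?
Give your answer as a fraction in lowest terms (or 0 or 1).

¬u = ¬4/5 = 1/5
¬v = ¬1/5 = 4/5
¬u ⊃ ¬v = 1/5 ⊃ 4/5 = 1
¬(¬u ⊃ ¬v) = ¬1 = 0
u ⊃ u = 4/5 ⊃ 4/5 = 1
u ⊃ (u ⊃ u) = 4/5 ⊃ 1 = 1
¬(¬u ⊃ ¬v) ⊃ (u ⊃ (u ⊃ u)) = 0 ⊃ 1 = 1
u ≡ v = 4/5 ≡ 1/5 = 2/5
(u ≡ v) ≡ v = 2/5 ≡ 1/5 = 4/5
v ≡ u = 1/5 ≡ 4/5 = 2/5
((u ≡ v) ≡ v) ≡ (v ≡ u) = 4/5 ≡ 2/5 = 3/5
¬(((u ≡ v) ≡ v) ≡ (v ≡ u)) = ¬3/5 = 2/5
(¬(¬u ⊃ ¬v) ⊃ (u ⊃ (u ⊃ u))) ≡ ¬(((u ≡ v) ≡ v) ≡ (v ≡ u)) = 1 ≡ 2/5 = 2/5
u ≡ u = 4/5 ≡ 4/5 = 1
(u ≡ u) ≡ u = 1 ≡ 4/5 = 4/5
u ≡ u = 4/5 ≡ 4/5 = 1
((u ≡ u) ≡ u) ⊃ (u ≡ u) = 4/5 ⊃ 1 = 1
v ⊃ v = 1/5 ⊃ 1/5 = 1
¬(v ⊃ v) = ¬1 = 0
(((u ≡ u) ≡ u) ⊃ (u ≡ u)) ⊃ ¬(v ⊃ v) = 1 ⊃ 0 = 0
¬u = ¬4/5 = 1/5
¬v = ¬1/5 = 4/5
¬u ⊃ ¬v = 1/5 ⊃ 4/5 = 1
((((u ≡ u) ≡ u) ⊃ (u ≡ u)) ⊃ ¬(v ⊃ v)) ≡ (¬u ⊃ ¬v) = 0 ≡ 1 = 0
((¬(¬u ⊃ ¬v) ⊃ (u ⊃ (u ⊃ u))) ≡ ¬(((u ≡ v) ≡ v) ≡ (v ≡ u))) ⊃ (((((u ≡ u) ≡ u) ⊃ (u ≡ u)) ⊃ ¬(v ⊃ v)) ≡ (¬u ⊃ ¬v)) = 2/5 ⊃ 0 = 3/5

3/5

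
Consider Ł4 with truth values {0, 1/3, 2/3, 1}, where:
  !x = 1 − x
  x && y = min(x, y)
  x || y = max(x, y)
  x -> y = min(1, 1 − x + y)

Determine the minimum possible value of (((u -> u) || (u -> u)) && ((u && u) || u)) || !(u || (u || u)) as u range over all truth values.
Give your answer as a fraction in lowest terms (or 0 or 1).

2/3

Take u = 1/3:
u -> u = 1/3 -> 1/3 = 1
u -> u = 1/3 -> 1/3 = 1
(u -> u) || (u -> u) = 1 || 1 = 1
u && u = 1/3 && 1/3 = 1/3
(u && u) || u = 1/3 || 1/3 = 1/3
((u -> u) || (u -> u)) && ((u && u) || u) = 1 && 1/3 = 1/3
u || u = 1/3 || 1/3 = 1/3
u || (u || u) = 1/3 || 1/3 = 1/3
!(u || (u || u)) = !1/3 = 2/3
(((u -> u) || (u -> u)) && ((u && u) || u)) || !(u || (u || u)) = 1/3 || 2/3 = 2/3
No assignment yields a value below 2/3, so this is the minimum.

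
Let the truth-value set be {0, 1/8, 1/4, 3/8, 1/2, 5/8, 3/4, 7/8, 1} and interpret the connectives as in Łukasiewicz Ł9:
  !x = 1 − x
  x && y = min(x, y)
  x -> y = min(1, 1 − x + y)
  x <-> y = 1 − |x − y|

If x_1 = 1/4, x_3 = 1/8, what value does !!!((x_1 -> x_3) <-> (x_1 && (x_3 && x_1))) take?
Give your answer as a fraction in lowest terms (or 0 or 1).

3/4

x_1 -> x_3 = 1/4 -> 1/8 = 7/8
x_3 && x_1 = 1/8 && 1/4 = 1/8
x_1 && (x_3 && x_1) = 1/4 && 1/8 = 1/8
(x_1 -> x_3) <-> (x_1 && (x_3 && x_1)) = 7/8 <-> 1/8 = 1/4
!((x_1 -> x_3) <-> (x_1 && (x_3 && x_1))) = !1/4 = 3/4
!!((x_1 -> x_3) <-> (x_1 && (x_3 && x_1))) = !3/4 = 1/4
!!!((x_1 -> x_3) <-> (x_1 && (x_3 && x_1))) = !1/4 = 3/4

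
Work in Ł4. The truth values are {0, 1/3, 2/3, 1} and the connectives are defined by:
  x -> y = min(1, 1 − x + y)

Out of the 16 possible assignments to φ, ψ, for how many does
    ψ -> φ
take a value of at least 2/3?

φ = 0, ψ = 0 ↦ 1  ≥
φ = 0, ψ = 1/3 ↦ 2/3  ≥
φ = 0, ψ = 2/3 ↦ 1/3  <
φ = 0, ψ = 1 ↦ 0  <
φ = 1/3, ψ = 0 ↦ 1  ≥
φ = 1/3, ψ = 1/3 ↦ 1  ≥
φ = 1/3, ψ = 2/3 ↦ 2/3  ≥
φ = 1/3, ψ = 1 ↦ 1/3  <
φ = 2/3, ψ = 0 ↦ 1  ≥
φ = 2/3, ψ = 1/3 ↦ 1  ≥
φ = 2/3, ψ = 2/3 ↦ 1  ≥
φ = 2/3, ψ = 1 ↦ 2/3  ≥
φ = 1, ψ = 0 ↦ 1  ≥
φ = 1, ψ = 1/3 ↦ 1  ≥
φ = 1, ψ = 2/3 ↦ 1  ≥
φ = 1, ψ = 1 ↦ 1  ≥
So 13 of the 16 assignments meet the threshold.

13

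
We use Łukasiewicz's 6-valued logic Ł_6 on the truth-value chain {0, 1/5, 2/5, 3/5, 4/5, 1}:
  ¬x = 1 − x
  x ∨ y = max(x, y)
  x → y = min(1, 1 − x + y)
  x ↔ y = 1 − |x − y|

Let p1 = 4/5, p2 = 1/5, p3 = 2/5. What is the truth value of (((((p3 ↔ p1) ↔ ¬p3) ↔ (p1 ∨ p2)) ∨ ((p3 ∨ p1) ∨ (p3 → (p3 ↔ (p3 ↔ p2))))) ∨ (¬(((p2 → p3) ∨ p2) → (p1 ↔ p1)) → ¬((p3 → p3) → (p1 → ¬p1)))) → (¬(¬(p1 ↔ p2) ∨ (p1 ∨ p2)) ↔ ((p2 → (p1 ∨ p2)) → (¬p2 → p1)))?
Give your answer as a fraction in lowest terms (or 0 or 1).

p3 ↔ p1 = 2/5 ↔ 4/5 = 3/5
¬p3 = ¬2/5 = 3/5
(p3 ↔ p1) ↔ ¬p3 = 3/5 ↔ 3/5 = 1
p1 ∨ p2 = 4/5 ∨ 1/5 = 4/5
((p3 ↔ p1) ↔ ¬p3) ↔ (p1 ∨ p2) = 1 ↔ 4/5 = 4/5
p3 ∨ p1 = 2/5 ∨ 4/5 = 4/5
p3 ↔ p2 = 2/5 ↔ 1/5 = 4/5
p3 ↔ (p3 ↔ p2) = 2/5 ↔ 4/5 = 3/5
p3 → (p3 ↔ (p3 ↔ p2)) = 2/5 → 3/5 = 1
(p3 ∨ p1) ∨ (p3 → (p3 ↔ (p3 ↔ p2))) = 4/5 ∨ 1 = 1
(((p3 ↔ p1) ↔ ¬p3) ↔ (p1 ∨ p2)) ∨ ((p3 ∨ p1) ∨ (p3 → (p3 ↔ (p3 ↔ p2)))) = 4/5 ∨ 1 = 1
p2 → p3 = 1/5 → 2/5 = 1
(p2 → p3) ∨ p2 = 1 ∨ 1/5 = 1
p1 ↔ p1 = 4/5 ↔ 4/5 = 1
((p2 → p3) ∨ p2) → (p1 ↔ p1) = 1 → 1 = 1
¬(((p2 → p3) ∨ p2) → (p1 ↔ p1)) = ¬1 = 0
p3 → p3 = 2/5 → 2/5 = 1
¬p1 = ¬4/5 = 1/5
p1 → ¬p1 = 4/5 → 1/5 = 2/5
(p3 → p3) → (p1 → ¬p1) = 1 → 2/5 = 2/5
¬((p3 → p3) → (p1 → ¬p1)) = ¬2/5 = 3/5
¬(((p2 → p3) ∨ p2) → (p1 ↔ p1)) → ¬((p3 → p3) → (p1 → ¬p1)) = 0 → 3/5 = 1
((((p3 ↔ p1) ↔ ¬p3) ↔ (p1 ∨ p2)) ∨ ((p3 ∨ p1) ∨ (p3 → (p3 ↔ (p3 ↔ p2))))) ∨ (¬(((p2 → p3) ∨ p2) → (p1 ↔ p1)) → ¬((p3 → p3) → (p1 → ¬p1))) = 1 ∨ 1 = 1
p1 ↔ p2 = 4/5 ↔ 1/5 = 2/5
¬(p1 ↔ p2) = ¬2/5 = 3/5
p1 ∨ p2 = 4/5 ∨ 1/5 = 4/5
¬(p1 ↔ p2) ∨ (p1 ∨ p2) = 3/5 ∨ 4/5 = 4/5
¬(¬(p1 ↔ p2) ∨ (p1 ∨ p2)) = ¬4/5 = 1/5
p1 ∨ p2 = 4/5 ∨ 1/5 = 4/5
p2 → (p1 ∨ p2) = 1/5 → 4/5 = 1
¬p2 = ¬1/5 = 4/5
¬p2 → p1 = 4/5 → 4/5 = 1
(p2 → (p1 ∨ p2)) → (¬p2 → p1) = 1 → 1 = 1
¬(¬(p1 ↔ p2) ∨ (p1 ∨ p2)) ↔ ((p2 → (p1 ∨ p2)) → (¬p2 → p1)) = 1/5 ↔ 1 = 1/5
(((((p3 ↔ p1) ↔ ¬p3) ↔ (p1 ∨ p2)) ∨ ((p3 ∨ p1) ∨ (p3 → (p3 ↔ (p3 ↔ p2))))) ∨ (¬(((p2 → p3) ∨ p2) → (p1 ↔ p1)) → ¬((p3 → p3) → (p1 → ¬p1)))) → (¬(¬(p1 ↔ p2) ∨ (p1 ∨ p2)) ↔ ((p2 → (p1 ∨ p2)) → (¬p2 → p1))) = 1 → 1/5 = 1/5

1/5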